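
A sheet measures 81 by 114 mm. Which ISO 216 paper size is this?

C7 (81 × 114 mm)

Aspect ratio 114/81 ≈ 1.407 — close to the ISO √2 ≈ 1.414.
In the C-series (envelope sizes, between A and B): C7 = 81 × 114 mm.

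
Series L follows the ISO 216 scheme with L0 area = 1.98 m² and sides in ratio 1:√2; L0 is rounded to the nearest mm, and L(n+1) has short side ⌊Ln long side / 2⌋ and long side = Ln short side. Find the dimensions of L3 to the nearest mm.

418 × 591 mm

Let L0's short side be w mm. w · w√2 = 1.98 m² = 1,980,000 mm², so w ≈ 1183.2 mm and w√2 ≈ 1673.4 mm → L0 = 1183 × 1673 mm.
L1: ⌊1673/2⌋ × 1183 = 836 × 1183 mm
L2: ⌊1183/2⌋ × 836 = 591 × 836 mm
L3: ⌊836/2⌋ × 591 = 418 × 591 mm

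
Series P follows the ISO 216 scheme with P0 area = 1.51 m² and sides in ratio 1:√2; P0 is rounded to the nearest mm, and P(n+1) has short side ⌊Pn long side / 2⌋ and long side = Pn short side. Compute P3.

365 × 516 mm

Let P0's short side be w mm. w · w√2 = 1.51 m² = 1,510,000 mm², so w ≈ 1033.3 mm and w√2 ≈ 1461.3 mm → P0 = 1033 × 1461 mm.
P1: ⌊1461/2⌋ × 1033 = 730 × 1033 mm
P2: ⌊1033/2⌋ × 730 = 516 × 730 mm
P3: ⌊730/2⌋ × 516 = 365 × 516 mm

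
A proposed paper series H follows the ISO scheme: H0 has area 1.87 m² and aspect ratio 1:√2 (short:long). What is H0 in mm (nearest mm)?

Let the short side be w mm. Then w · w√2 = 1.87 m² = 1,870,000 mm².
w² = 1,870,000/√2, so w ≈ 1149.9 mm; long side = w√2 ≈ 1626.2 mm.

1150 × 1626 mm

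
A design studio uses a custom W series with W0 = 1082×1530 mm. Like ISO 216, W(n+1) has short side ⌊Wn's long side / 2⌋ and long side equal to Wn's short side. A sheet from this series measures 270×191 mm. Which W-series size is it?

W5

W0: 1082 × 1530 mm
W1: 765 × 1082 mm
W2: 541 × 765 mm
W3: 382 × 541 mm
W4: 270 × 382 mm
W5: 191 × 270 mm
W6: 135 × 191 mm
→ matches W5.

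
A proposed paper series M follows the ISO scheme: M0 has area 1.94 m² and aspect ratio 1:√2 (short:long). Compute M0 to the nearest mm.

Let the short side be w mm. Then w · w√2 = 1.94 m² = 1,940,000 mm².
w² = 1,940,000/√2, so w ≈ 1171.2 mm; long side = w√2 ≈ 1656.4 mm.

1171 × 1656 mm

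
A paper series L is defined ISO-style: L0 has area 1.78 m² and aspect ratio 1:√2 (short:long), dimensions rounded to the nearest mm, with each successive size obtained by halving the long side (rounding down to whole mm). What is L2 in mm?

561 × 793 mm

Let L0's short side be w mm. w · w√2 = 1.78 m² = 1,780,000 mm², so w ≈ 1121.9 mm and w√2 ≈ 1586.6 mm → L0 = 1122 × 1587 mm.
L1: ⌊1587/2⌋ × 1122 = 793 × 1122 mm
L2: ⌊1122/2⌋ × 793 = 561 × 793 mm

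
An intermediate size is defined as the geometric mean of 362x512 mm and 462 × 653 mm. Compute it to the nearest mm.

409 × 578 mm

Short side: √(362 · 462) = √167244 ≈ 409.0 → 409 mm
Long side: √(512 · 653) = √334336 ≈ 578.2 → 578 mm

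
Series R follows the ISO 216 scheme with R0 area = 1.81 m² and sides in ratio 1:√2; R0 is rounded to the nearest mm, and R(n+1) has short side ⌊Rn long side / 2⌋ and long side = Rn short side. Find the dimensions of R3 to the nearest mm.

Let R0's short side be w mm. w · w√2 = 1.81 m² = 1,810,000 mm², so w ≈ 1131.3 mm and w√2 ≈ 1599.9 mm → R0 = 1131 × 1600 mm.
R1: ⌊1600/2⌋ × 1131 = 800 × 1131 mm
R2: ⌊1131/2⌋ × 800 = 565 × 800 mm
R3: ⌊800/2⌋ × 565 = 400 × 565 mm

400 × 565 mm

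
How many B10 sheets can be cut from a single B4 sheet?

64

Each ISO step halves the sheet: 1 × B4 → 2 × B5 → 4 × B6 → 8 × B7 → …
From B4 to B10 is 6 halving steps: 2^6 = 64.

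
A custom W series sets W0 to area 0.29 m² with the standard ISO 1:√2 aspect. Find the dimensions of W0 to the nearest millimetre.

Let the short side be w mm. Then w · w√2 = 0.29 m² = 290,000 mm².
w² = 290,000/√2, so w ≈ 452.8 mm; long side = w√2 ≈ 640.4 mm.

453 × 640 mm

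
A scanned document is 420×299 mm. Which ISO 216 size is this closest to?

A3 (297 × 420 mm)

Aspect ratio 420/299 ≈ 1.405 — close to the ISO √2 ≈ 1.414.
In the A-series (A0 area = 1 m²): A3 = 297 × 420 mm.
Off by 2 mm total — nearest standard size.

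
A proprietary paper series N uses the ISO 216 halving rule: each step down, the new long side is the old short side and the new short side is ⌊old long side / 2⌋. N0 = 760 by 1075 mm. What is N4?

190 × 268 mm

N1 = 537 × 760 mm (from N0 by 1 halving).
N2: ⌊760/2⌋ × 537 = 380 × 537 mm
N3: ⌊537/2⌋ × 380 = 268 × 380 mm
N4: ⌊380/2⌋ × 268 = 190 × 268 mm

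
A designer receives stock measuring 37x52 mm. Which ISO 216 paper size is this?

Aspect ratio 52/37 ≈ 1.405 — close to the ISO √2 ≈ 1.414.
In the A-series (A0 area = 1 m²): A9 = 37 × 52 mm.

A9 (37 × 52 mm)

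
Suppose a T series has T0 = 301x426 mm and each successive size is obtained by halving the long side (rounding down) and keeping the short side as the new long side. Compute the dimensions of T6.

37 × 53 mm

T1: ⌊426/2⌋ × 301 = 213 × 301 mm
T2: ⌊301/2⌋ × 213 = 150 × 213 mm
T3: ⌊213/2⌋ × 150 = 106 × 150 mm
T4: ⌊150/2⌋ × 106 = 75 × 106 mm
T5: ⌊106/2⌋ × 75 = 53 × 75 mm
T6: ⌊75/2⌋ × 53 = 37 × 53 mm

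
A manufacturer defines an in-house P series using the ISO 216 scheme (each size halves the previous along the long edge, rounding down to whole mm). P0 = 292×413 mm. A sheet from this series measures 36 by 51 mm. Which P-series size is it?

P0: 292 × 413 mm
P1: 206 × 292 mm
P2: 146 × 206 mm
P3: 103 × 146 mm
P4: 73 × 103 mm
P5: 51 × 73 mm
P6: 36 × 51 mm
P7: 25 × 36 mm
→ matches P6.

P6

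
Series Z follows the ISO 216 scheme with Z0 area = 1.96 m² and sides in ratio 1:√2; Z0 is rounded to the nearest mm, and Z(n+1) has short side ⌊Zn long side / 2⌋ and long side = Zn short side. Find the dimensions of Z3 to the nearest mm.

Let Z0's short side be w mm. w · w√2 = 1.96 m² = 1,960,000 mm², so w ≈ 1177.3 mm and w√2 ≈ 1664.9 mm → Z0 = 1177 × 1665 mm.
Z1: ⌊1665/2⌋ × 1177 = 832 × 1177 mm
Z2: ⌊1177/2⌋ × 832 = 588 × 832 mm
Z3: ⌊832/2⌋ × 588 = 416 × 588 mm

416 × 588 mm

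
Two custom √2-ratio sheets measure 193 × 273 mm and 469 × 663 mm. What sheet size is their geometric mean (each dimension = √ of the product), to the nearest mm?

Short side: √(193 · 469) = √90517 ≈ 300.9 → 301 mm
Long side: √(273 · 663) = √180999 ≈ 425.4 → 425 mm

301 × 425 mm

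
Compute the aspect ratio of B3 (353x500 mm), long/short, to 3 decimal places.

1.416

500 / 353 = 1.416
ISO 216 targets √2 ≈ 1.414; the +0.002 deviation is from mm rounding.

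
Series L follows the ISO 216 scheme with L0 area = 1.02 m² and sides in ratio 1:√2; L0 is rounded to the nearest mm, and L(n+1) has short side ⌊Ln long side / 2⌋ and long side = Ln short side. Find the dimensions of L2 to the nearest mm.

Let L0's short side be w mm. w · w√2 = 1.02 m² = 1,020,000 mm², so w ≈ 849.3 mm and w√2 ≈ 1201.0 mm → L0 = 849 × 1201 mm.
L1: ⌊1201/2⌋ × 849 = 600 × 849 mm
L2: ⌊849/2⌋ × 600 = 424 × 600 mm

424 × 600 mm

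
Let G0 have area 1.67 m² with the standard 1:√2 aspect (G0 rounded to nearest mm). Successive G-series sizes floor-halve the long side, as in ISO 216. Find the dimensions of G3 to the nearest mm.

384 × 543 mm

Let G0's short side be w mm. w · w√2 = 1.67 m² = 1,670,000 mm², so w ≈ 1086.7 mm and w√2 ≈ 1536.8 mm → G0 = 1087 × 1537 mm.
G1: ⌊1537/2⌋ × 1087 = 768 × 1087 mm
G2: ⌊1087/2⌋ × 768 = 543 × 768 mm
G3: ⌊768/2⌋ × 543 = 384 × 543 mm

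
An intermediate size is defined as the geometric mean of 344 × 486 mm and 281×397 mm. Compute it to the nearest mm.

Short side: √(344 · 281) = √96664 ≈ 310.9 → 311 mm
Long side: √(486 · 397) = √192942 ≈ 439.3 → 439 mm

311 × 439 mm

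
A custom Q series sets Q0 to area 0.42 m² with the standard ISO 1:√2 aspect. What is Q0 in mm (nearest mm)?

545 × 771 mm

Let the short side be w mm. Then w · w√2 = 0.42 m² = 420,000 mm².
w² = 420,000/√2, so w ≈ 545.0 mm; long side = w√2 ≈ 770.7 mm.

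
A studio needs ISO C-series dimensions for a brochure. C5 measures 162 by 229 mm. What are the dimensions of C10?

C6: ⌊229/2⌋ × 162 = 114 × 162 mm
C7: ⌊162/2⌋ × 114 = 81 × 114 mm
C8: ⌊114/2⌋ × 81 = 57 × 81 mm
C9: ⌊81/2⌋ × 57 = 40 × 57 mm
C10: ⌊57/2⌋ × 40 = 28 × 40 mm

28 × 40 mm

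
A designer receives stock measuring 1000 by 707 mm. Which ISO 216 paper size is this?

B1 (707 × 1000 mm)

Aspect ratio 1000/707 ≈ 1.414 — close to the ISO √2 ≈ 1.414.
In the B-series (B0 = 1000 × 1414 mm): B1 = 707 × 1000 mm.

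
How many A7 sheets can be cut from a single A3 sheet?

Each ISO step halves the sheet: 1 × A3 → 2 × A4 → 4 × A5 → 8 × A6 → …
From A3 to A7 is 4 halving steps: 2^4 = 16.

16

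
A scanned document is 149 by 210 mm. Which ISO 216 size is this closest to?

A5 (148 × 210 mm)

Aspect ratio 210/149 ≈ 1.409 — close to the ISO √2 ≈ 1.414.
In the A-series (A0 area = 1 m²): A5 = 148 × 210 mm.
Off by 1 mm total — nearest standard size.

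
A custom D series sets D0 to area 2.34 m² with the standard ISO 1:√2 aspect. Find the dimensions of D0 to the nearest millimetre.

1286 × 1819 mm

Let the short side be w mm. Then w · w√2 = 2.34 m² = 2,340,000 mm².
w² = 2,340,000/√2, so w ≈ 1286.3 mm; long side = w√2 ≈ 1819.1 mm.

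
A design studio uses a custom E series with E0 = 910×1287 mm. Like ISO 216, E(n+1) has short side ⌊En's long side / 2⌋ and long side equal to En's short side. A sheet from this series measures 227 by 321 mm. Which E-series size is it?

E4

E0: 910 × 1287 mm
E1: 643 × 910 mm
E2: 455 × 643 mm
E3: 321 × 455 mm
E4: 227 × 321 mm
E5: 160 × 227 mm
→ matches E4.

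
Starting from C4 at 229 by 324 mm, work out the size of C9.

C5: ⌊324/2⌋ × 229 = 162 × 229 mm
C6: ⌊229/2⌋ × 162 = 114 × 162 mm
C7: ⌊162/2⌋ × 114 = 81 × 114 mm
C8: ⌊114/2⌋ × 81 = 57 × 81 mm
C9: ⌊81/2⌋ × 57 = 40 × 57 mm

40 × 57 mm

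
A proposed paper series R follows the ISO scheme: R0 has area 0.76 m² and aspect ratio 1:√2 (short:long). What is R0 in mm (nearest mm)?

733 × 1037 mm

Let the short side be w mm. Then w · w√2 = 0.76 m² = 760,000 mm².
w² = 760,000/√2, so w ≈ 733.1 mm; long side = w√2 ≈ 1036.7 mm.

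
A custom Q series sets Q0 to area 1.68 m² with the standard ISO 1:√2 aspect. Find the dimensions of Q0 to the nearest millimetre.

1090 × 1541 mm

Let the short side be w mm. Then w · w√2 = 1.68 m² = 1,680,000 mm².
w² = 1,680,000/√2, so w ≈ 1089.9 mm; long side = w√2 ≈ 1541.4 mm.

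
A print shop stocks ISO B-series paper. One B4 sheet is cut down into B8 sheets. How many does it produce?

Each ISO step halves the sheet: 1 × B4 → 2 × B5 → 4 × B6 → 8 × B7 → …
From B4 to B8 is 4 halving steps: 2^4 = 16.

16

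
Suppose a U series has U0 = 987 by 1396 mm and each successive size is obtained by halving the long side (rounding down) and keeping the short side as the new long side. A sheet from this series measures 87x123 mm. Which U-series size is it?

U7

U0: 987 × 1396 mm
U1: 698 × 987 mm
U2: 493 × 698 mm
U3: 349 × 493 mm
U4: 246 × 349 mm
U5: 174 × 246 mm
U6: 123 × 174 mm
U7: 87 × 123 mm
U8: 61 × 87 mm
→ matches U7.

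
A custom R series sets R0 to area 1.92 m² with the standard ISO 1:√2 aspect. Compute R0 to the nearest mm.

1165 × 1648 mm

Let the short side be w mm. Then w · w√2 = 1.92 m² = 1,920,000 mm².
w² = 1,920,000/√2, so w ≈ 1165.2 mm; long side = w√2 ≈ 1647.8 mm.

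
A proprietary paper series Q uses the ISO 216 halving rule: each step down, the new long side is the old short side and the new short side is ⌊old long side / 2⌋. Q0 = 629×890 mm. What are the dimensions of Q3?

Q1: ⌊890/2⌋ × 629 = 445 × 629 mm
Q2: ⌊629/2⌋ × 445 = 314 × 445 mm
Q3: ⌊445/2⌋ × 314 = 222 × 314 mm

222 × 314 mm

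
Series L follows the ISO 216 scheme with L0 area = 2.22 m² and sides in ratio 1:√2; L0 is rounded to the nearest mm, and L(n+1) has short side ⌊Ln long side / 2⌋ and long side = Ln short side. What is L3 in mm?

443 × 626 mm

Let L0's short side be w mm. w · w√2 = 2.22 m² = 2,220,000 mm², so w ≈ 1252.9 mm and w√2 ≈ 1771.9 mm → L0 = 1253 × 1772 mm.
L1: ⌊1772/2⌋ × 1253 = 886 × 1253 mm
L2: ⌊1253/2⌋ × 886 = 626 × 886 mm
L3: ⌊886/2⌋ × 626 = 443 × 626 mm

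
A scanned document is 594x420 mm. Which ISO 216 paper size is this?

A2 (420 × 594 mm)

Aspect ratio 594/420 ≈ 1.414 — close to the ISO √2 ≈ 1.414.
In the A-series (A0 area = 1 m²): A2 = 420 × 594 mm.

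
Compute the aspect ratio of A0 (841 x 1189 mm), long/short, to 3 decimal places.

1.414

1189 / 841 = 1.414
Matches √2 ≈ 1.414 — the ISO 216 defining ratio.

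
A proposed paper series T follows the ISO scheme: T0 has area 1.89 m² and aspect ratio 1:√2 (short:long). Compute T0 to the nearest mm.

1156 × 1635 mm

Let the short side be w mm. Then w · w√2 = 1.89 m² = 1,890,000 mm².
w² = 1,890,000/√2, so w ≈ 1156.0 mm; long side = w√2 ≈ 1634.9 mm.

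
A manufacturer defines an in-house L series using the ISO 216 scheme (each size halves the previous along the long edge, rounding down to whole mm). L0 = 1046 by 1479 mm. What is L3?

L1: ⌊1479/2⌋ × 1046 = 739 × 1046 mm
L2: ⌊1046/2⌋ × 739 = 523 × 739 mm
L3: ⌊739/2⌋ × 523 = 369 × 523 mm

369 × 523 mm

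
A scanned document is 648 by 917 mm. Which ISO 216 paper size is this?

Aspect ratio 917/648 ≈ 1.415 — close to the ISO √2 ≈ 1.414.
In the C-series (envelope sizes, between A and B): C1 = 648 × 917 mm.

C1 (648 × 917 mm)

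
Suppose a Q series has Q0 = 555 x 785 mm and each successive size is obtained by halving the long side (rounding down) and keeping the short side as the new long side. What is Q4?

Q1: ⌊785/2⌋ × 555 = 392 × 555 mm
Q2: ⌊555/2⌋ × 392 = 277 × 392 mm
Q3: ⌊392/2⌋ × 277 = 196 × 277 mm
Q4: ⌊277/2⌋ × 196 = 138 × 196 mm

138 × 196 mm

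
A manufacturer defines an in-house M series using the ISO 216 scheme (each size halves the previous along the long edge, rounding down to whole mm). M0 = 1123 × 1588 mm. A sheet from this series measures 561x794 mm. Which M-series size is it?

M2

M0: 1123 × 1588 mm
M1: 794 × 1123 mm
M2: 561 × 794 mm
M3: 397 × 561 mm
→ matches M2.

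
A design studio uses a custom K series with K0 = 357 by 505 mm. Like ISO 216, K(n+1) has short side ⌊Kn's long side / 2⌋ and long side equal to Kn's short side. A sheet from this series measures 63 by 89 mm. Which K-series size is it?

K0: 357 × 505 mm
K1: 252 × 357 mm
K2: 178 × 252 mm
K3: 126 × 178 mm
K4: 89 × 126 mm
K5: 63 × 89 mm
K6: 44 × 63 mm
→ matches K5.

K5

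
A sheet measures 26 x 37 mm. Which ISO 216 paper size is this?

A10 (26 × 37 mm)

Aspect ratio 37/26 ≈ 1.423 — close to the ISO √2 ≈ 1.414.
In the A-series (A0 area = 1 m²): A10 = 26 × 37 mm.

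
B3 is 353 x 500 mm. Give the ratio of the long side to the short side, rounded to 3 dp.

1.416

500 / 353 = 1.416
ISO 216 targets √2 ≈ 1.414; the +0.002 deviation is from mm rounding.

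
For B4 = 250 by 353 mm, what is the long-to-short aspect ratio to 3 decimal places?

353 / 250 = 1.412
ISO 216 targets √2 ≈ 1.414; the -0.002 deviation is from mm rounding.

1.412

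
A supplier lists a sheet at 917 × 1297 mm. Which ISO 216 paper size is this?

Aspect ratio 1297/917 ≈ 1.414 — close to the ISO √2 ≈ 1.414.
In the C-series (envelope sizes, between A and B): C0 = 917 × 1297 mm.

C0 (917 × 1297 mm)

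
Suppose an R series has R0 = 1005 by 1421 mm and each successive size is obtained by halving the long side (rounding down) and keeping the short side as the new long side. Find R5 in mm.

R1 = 710 × 1005 mm (from R0 by 1 halving).
R2: ⌊1005/2⌋ × 710 = 502 × 710 mm
R3: ⌊710/2⌋ × 502 = 355 × 502 mm
R4: ⌊502/2⌋ × 355 = 251 × 355 mm
R5: ⌊355/2⌋ × 251 = 177 × 251 mm

177 × 251 mm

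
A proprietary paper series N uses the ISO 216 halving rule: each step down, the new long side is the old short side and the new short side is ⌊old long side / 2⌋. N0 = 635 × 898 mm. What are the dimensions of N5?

N1: ⌊898/2⌋ × 635 = 449 × 635 mm
N2: ⌊635/2⌋ × 449 = 317 × 449 mm
N3: ⌊449/2⌋ × 317 = 224 × 317 mm
N4: ⌊317/2⌋ × 224 = 158 × 224 mm
N5: ⌊224/2⌋ × 158 = 112 × 158 mm

112 × 158 mm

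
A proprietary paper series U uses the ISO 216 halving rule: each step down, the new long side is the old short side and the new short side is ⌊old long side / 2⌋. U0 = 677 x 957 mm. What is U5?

119 × 169 mm

U1: ⌊957/2⌋ × 677 = 478 × 677 mm
U2: ⌊677/2⌋ × 478 = 338 × 478 mm
U3: ⌊478/2⌋ × 338 = 239 × 338 mm
U4: ⌊338/2⌋ × 239 = 169 × 239 mm
U5: ⌊239/2⌋ × 169 = 119 × 169 mm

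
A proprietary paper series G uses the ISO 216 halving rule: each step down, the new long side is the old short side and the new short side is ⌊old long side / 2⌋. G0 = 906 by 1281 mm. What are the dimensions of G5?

160 × 226 mm

G1 = 640 × 906 mm (from G0 by 1 halving).
G2: ⌊906/2⌋ × 640 = 453 × 640 mm
G3: ⌊640/2⌋ × 453 = 320 × 453 mm
G4: ⌊453/2⌋ × 320 = 226 × 320 mm
G5: ⌊320/2⌋ × 226 = 160 × 226 mm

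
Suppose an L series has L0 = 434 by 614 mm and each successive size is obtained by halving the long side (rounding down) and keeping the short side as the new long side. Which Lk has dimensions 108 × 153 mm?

L4

L0: 434 × 614 mm
L1: 307 × 434 mm
L2: 217 × 307 mm
L3: 153 × 217 mm
L4: 108 × 153 mm
L5: 76 × 108 mm
→ matches L4.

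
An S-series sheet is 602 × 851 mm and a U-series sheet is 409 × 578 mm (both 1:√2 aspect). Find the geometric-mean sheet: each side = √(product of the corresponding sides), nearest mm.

Short side: √(602 · 409) = √246218 ≈ 496.2 → 496 mm
Long side: √(851 · 578) = √491878 ≈ 701.3 → 701 mm

496 × 701 mm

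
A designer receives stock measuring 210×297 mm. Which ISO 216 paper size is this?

Aspect ratio 297/210 ≈ 1.414 — close to the ISO √2 ≈ 1.414.
In the A-series (A0 area = 1 m²): A4 = 210 × 297 mm.

A4 (210 × 297 mm)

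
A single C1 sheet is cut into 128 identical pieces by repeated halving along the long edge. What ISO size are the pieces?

C8

128 = 2^7, so 7 halving steps.
C1 → C2 → … → C8 after 7 steps.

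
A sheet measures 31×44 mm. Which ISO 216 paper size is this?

Aspect ratio 44/31 ≈ 1.419 — close to the ISO √2 ≈ 1.414.
In the B-series (B0 = 1000 × 1414 mm): B10 = 31 × 44 mm.

B10 (31 × 44 mm)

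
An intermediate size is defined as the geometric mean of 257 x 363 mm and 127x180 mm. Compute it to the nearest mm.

Short side: √(257 · 127) = √32639 ≈ 180.7 → 181 mm
Long side: √(363 · 180) = √65340 ≈ 255.6 → 256 mm

181 × 256 mm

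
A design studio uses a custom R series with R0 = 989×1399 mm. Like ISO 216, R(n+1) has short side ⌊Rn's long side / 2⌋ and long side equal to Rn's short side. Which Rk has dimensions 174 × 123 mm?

R6

R0: 989 × 1399 mm
R1: 699 × 989 mm
R2: 494 × 699 mm
R3: 349 × 494 mm
R4: 247 × 349 mm
R5: 174 × 247 mm
R6: 123 × 174 mm
R7: 87 × 123 mm
→ matches R6.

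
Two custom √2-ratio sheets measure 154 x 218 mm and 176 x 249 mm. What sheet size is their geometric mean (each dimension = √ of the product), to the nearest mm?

165 × 233 mm

Short side: √(154 · 176) = √27104 ≈ 164.6 → 165 mm
Long side: √(218 · 249) = √54282 ≈ 233.0 → 233 mm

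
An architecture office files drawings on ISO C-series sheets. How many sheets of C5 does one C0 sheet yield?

Each ISO step halves the sheet: 1 × C0 → 2 × C1 → 4 × C2 → 8 × C3 → …
From C0 to C5 is 5 halving steps: 2^5 = 32.

32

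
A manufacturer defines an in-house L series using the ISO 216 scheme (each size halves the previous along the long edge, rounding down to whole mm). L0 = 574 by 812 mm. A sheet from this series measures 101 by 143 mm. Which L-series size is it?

L5

L0: 574 × 812 mm
L1: 406 × 574 mm
L2: 287 × 406 mm
L3: 203 × 287 mm
L4: 143 × 203 mm
L5: 101 × 143 mm
L6: 71 × 101 mm
→ matches L5.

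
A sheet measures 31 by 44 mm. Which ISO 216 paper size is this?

Aspect ratio 44/31 ≈ 1.419 — close to the ISO √2 ≈ 1.414.
In the B-series (B0 = 1000 × 1414 mm): B10 = 31 × 44 mm.

B10 (31 × 44 mm)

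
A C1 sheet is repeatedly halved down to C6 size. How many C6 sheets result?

32

C1 = 648 × 917 mm; C6 = 114 × 162 mm.
Each halving step doubles the count; 5 steps from C1 to C6.
2^5 = 32.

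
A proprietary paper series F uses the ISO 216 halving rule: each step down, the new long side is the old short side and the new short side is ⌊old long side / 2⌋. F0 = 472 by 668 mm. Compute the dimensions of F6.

F1: ⌊668/2⌋ × 472 = 334 × 472 mm
F2: ⌊472/2⌋ × 334 = 236 × 334 mm
F3: ⌊334/2⌋ × 236 = 167 × 236 mm
F4: ⌊236/2⌋ × 167 = 118 × 167 mm
F5: ⌊167/2⌋ × 118 = 83 × 118 mm
F6: ⌊118/2⌋ × 83 = 59 × 83 mm

59 × 83 mm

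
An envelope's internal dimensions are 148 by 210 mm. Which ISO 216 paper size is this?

Aspect ratio 210/148 ≈ 1.419 — close to the ISO √2 ≈ 1.414.
In the A-series (A0 area = 1 m²): A5 = 148 × 210 mm.

A5 (148 × 210 mm)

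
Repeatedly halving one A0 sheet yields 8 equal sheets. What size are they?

8 = 2^3, so 3 halving steps.
A0 → A1 → … → A3 after 3 steps.

A3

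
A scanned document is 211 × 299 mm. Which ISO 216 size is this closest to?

Aspect ratio 299/211 ≈ 1.417 — close to the ISO √2 ≈ 1.414.
In the A-series (A0 area = 1 m²): A4 = 210 × 297 mm.
Off by 3 mm total — nearest standard size.

A4 (210 × 297 mm)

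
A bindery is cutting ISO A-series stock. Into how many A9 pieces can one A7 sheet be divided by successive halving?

4

Each ISO step halves the sheet: 1 × A7 → 2 × A8 → 4 × A9
From A7 to A9 is 2 halving steps: 2^2 = 4.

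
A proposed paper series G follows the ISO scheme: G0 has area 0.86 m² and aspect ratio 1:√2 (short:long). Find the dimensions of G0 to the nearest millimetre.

780 × 1103 mm

Let the short side be w mm. Then w · w√2 = 0.86 m² = 860,000 mm².
w² = 860,000/√2, so w ≈ 779.8 mm; long side = w√2 ≈ 1102.8 mm.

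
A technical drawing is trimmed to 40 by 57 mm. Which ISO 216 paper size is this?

C9 (40 × 57 mm)

Aspect ratio 57/40 ≈ 1.425 — close to the ISO √2 ≈ 1.414.
In the C-series (envelope sizes, between A and B): C9 = 40 × 57 mm.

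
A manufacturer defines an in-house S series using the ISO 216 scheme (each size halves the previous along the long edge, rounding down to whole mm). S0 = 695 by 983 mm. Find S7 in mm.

S1 = 491 × 695 mm (from S0 by 1 halving).
S2: ⌊695/2⌋ × 491 = 347 × 491 mm
S3: ⌊491/2⌋ × 347 = 245 × 347 mm
S4: ⌊347/2⌋ × 245 = 173 × 245 mm
S5: ⌊245/2⌋ × 173 = 122 × 173 mm
S6: ⌊173/2⌋ × 122 = 86 × 122 mm
S7: ⌊122/2⌋ × 86 = 61 × 86 mm

61 × 86 mm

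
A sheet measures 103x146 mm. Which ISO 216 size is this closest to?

Aspect ratio 146/103 ≈ 1.417 — close to the ISO √2 ≈ 1.414.
In the A-series (A0 area = 1 m²): A6 = 105 × 148 mm.
Off by 4 mm total — nearest standard size.

A6 (105 × 148 mm)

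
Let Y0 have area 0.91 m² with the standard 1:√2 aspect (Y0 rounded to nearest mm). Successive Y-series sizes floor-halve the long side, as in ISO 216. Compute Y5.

141 × 200 mm

Let Y0's short side be w mm. w · w√2 = 0.91 m² = 910,000 mm², so w ≈ 802.2 mm and w√2 ≈ 1134.4 mm → Y0 = 802 × 1134 mm.
Y1: ⌊1134/2⌋ × 802 = 567 × 802 mm
Y2: ⌊802/2⌋ × 567 = 401 × 567 mm
Y3: ⌊567/2⌋ × 401 = 283 × 401 mm
Y4: ⌊401/2⌋ × 283 = 200 × 283 mm
Y5: ⌊283/2⌋ × 200 = 141 × 200 mm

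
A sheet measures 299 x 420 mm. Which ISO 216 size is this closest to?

Aspect ratio 420/299 ≈ 1.405 — close to the ISO √2 ≈ 1.414.
In the A-series (A0 area = 1 m²): A3 = 297 × 420 mm.
Off by 2 mm total — nearest standard size.

A3 (297 × 420 mm)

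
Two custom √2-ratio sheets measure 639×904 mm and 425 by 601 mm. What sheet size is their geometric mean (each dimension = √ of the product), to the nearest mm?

Short side: √(639 · 425) = √271575 ≈ 521.1 → 521 mm
Long side: √(904 · 601) = √543304 ≈ 737.1 → 737 mm

521 × 737 mm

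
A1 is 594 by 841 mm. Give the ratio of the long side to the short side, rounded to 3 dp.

841 / 594 = 1.416
ISO 216 targets √2 ≈ 1.414; the +0.002 deviation is from mm rounding.

1.416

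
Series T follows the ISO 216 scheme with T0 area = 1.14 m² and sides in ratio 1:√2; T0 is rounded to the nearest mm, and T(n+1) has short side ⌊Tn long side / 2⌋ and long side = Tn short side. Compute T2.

Let T0's short side be w mm. w · w√2 = 1.14 m² = 1,140,000 mm², so w ≈ 897.8 mm and w√2 ≈ 1269.7 mm → T0 = 898 × 1270 mm.
T1: ⌊1270/2⌋ × 898 = 635 × 898 mm
T2: ⌊898/2⌋ × 635 = 449 × 635 mm

449 × 635 mm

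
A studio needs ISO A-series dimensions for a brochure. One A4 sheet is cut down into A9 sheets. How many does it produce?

Each ISO step halves the sheet: 1 × A4 → 2 × A5 → 4 × A6 → 8 × A7 → …
From A4 to A9 is 5 halving steps: 2^5 = 32.

32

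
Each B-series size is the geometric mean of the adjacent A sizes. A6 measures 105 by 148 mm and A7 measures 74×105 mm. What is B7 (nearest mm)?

88 × 125 mm

Short side: √(105 · 74) = √7770 ≈ 88.1 → 88 mm
Long side: √(148 · 105) = √15540 ≈ 124.7 → 125 mm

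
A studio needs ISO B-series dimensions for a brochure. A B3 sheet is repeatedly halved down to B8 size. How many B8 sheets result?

Each ISO step halves the sheet: 1 × B3 → 2 × B4 → 4 × B5 → 8 × B6 → …
From B3 to B8 is 5 halving steps: 2^5 = 32.

32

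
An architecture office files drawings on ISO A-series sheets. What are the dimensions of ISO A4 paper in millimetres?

A0 = 841 × 1189 mm (A0 has area 1 m², aspect 1:√2).
A1: ⌊1189/2⌋ × 841 = 594 × 841 mm
A2: ⌊841/2⌋ × 594 = 420 × 594 mm
A3: ⌊594/2⌋ × 420 = 297 × 420 mm
A4: ⌊420/2⌋ × 297 = 210 × 297 mm

210 × 297 mm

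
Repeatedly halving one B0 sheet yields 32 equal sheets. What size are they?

32 = 2^5, so 5 halving steps.
B0 → B1 → … → B5 after 5 steps.

B5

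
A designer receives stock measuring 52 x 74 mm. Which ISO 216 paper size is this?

A8 (52 × 74 mm)

Aspect ratio 74/52 ≈ 1.423 — close to the ISO √2 ≈ 1.414.
In the A-series (A0 area = 1 m²): A8 = 52 × 74 mm.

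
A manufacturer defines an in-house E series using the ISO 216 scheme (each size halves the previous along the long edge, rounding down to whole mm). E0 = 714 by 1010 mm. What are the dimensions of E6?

E1: ⌊1010/2⌋ × 714 = 505 × 714 mm
E2: ⌊714/2⌋ × 505 = 357 × 505 mm
E3: ⌊505/2⌋ × 357 = 252 × 357 mm
E4: ⌊357/2⌋ × 252 = 178 × 252 mm
E5: ⌊252/2⌋ × 178 = 126 × 178 mm
E6: ⌊178/2⌋ × 126 = 89 × 126 mm

89 × 126 mm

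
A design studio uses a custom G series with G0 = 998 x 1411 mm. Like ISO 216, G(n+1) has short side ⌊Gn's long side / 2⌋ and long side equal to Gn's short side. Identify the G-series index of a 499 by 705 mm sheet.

G0: 998 × 1411 mm
G1: 705 × 998 mm
G2: 499 × 705 mm
G3: 352 × 499 mm
→ matches G2.

G2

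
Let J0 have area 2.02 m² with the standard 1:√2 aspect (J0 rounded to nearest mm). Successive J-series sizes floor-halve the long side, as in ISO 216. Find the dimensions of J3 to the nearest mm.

422 × 597 mm

Let J0's short side be w mm. w · w√2 = 2.02 m² = 2,020,000 mm², so w ≈ 1195.1 mm and w√2 ≈ 1690.2 mm → J0 = 1195 × 1690 mm.
J1: ⌊1690/2⌋ × 1195 = 845 × 1195 mm
J2: ⌊1195/2⌋ × 845 = 597 × 845 mm
J3: ⌊845/2⌋ × 597 = 422 × 597 mm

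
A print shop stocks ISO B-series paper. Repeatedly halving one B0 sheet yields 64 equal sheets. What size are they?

B6

64 = 2^6, so 6 halving steps.
B0 → B1 → … → B6 after 6 steps.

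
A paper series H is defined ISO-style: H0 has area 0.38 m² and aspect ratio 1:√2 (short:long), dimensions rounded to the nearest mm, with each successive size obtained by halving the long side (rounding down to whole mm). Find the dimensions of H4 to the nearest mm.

129 × 183 mm

Let H0's short side be w mm. w · w√2 = 0.38 m² = 380,000 mm², so w ≈ 518.4 mm and w√2 ≈ 733.1 mm → H0 = 518 × 733 mm.
H1: ⌊733/2⌋ × 518 = 366 × 518 mm
H2: ⌊518/2⌋ × 366 = 259 × 366 mm
H3: ⌊366/2⌋ × 259 = 183 × 259 mm
H4: ⌊259/2⌋ × 183 = 129 × 183 mm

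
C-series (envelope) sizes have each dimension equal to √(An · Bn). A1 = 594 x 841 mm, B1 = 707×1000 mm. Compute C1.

648 × 917 mm

Short side: √(594 · 707) = √419958 ≈ 648.0 → 648 mm
Long side: √(841 · 1000) = √841000 ≈ 917.1 → 917 mm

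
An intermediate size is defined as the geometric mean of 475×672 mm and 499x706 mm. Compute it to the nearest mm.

Short side: √(475 · 499) = √237025 ≈ 486.9 → 487 mm
Long side: √(672 · 706) = √474432 ≈ 688.8 → 689 mm

487 × 689 mm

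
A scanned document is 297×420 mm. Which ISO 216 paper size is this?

Aspect ratio 420/297 ≈ 1.414 — close to the ISO √2 ≈ 1.414.
In the A-series (A0 area = 1 m²): A3 = 297 × 420 mm.

A3 (297 × 420 mm)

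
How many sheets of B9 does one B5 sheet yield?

B5 = 176 × 250 mm; B9 = 44 × 62 mm.
Each halving step doubles the count; 4 steps from B5 to B9.
2^4 = 16.

16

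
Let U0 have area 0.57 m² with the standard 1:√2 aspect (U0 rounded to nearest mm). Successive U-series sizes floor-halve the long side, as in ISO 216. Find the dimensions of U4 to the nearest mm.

158 × 224 mm

Let U0's short side be w mm. w · w√2 = 0.57 m² = 570,000 mm², so w ≈ 634.9 mm and w√2 ≈ 897.8 mm → U0 = 635 × 898 mm.
U1: ⌊898/2⌋ × 635 = 449 × 635 mm
U2: ⌊635/2⌋ × 449 = 317 × 449 mm
U3: ⌊449/2⌋ × 317 = 224 × 317 mm
U4: ⌊317/2⌋ × 224 = 158 × 224 mm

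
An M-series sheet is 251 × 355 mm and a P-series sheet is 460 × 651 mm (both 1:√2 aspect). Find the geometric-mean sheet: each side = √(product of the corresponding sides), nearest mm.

340 × 481 mm

Short side: √(251 · 460) = √115460 ≈ 339.8 → 340 mm
Long side: √(355 · 651) = √231105 ≈ 480.7 → 481 mm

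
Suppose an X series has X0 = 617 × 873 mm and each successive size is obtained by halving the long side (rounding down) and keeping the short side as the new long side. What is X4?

X1 = 436 × 617 mm (from X0 by 1 halving).
X2: ⌊617/2⌋ × 436 = 308 × 436 mm
X3: ⌊436/2⌋ × 308 = 218 × 308 mm
X4: ⌊308/2⌋ × 218 = 154 × 218 mm

154 × 218 mm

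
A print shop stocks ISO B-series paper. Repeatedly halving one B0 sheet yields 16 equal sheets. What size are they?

16 = 2^4, so 4 halving steps.
B0 → B1 → … → B4 after 4 steps.

B4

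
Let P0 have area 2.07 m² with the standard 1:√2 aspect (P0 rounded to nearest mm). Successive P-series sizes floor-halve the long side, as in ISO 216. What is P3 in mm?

427 × 605 mm

Let P0's short side be w mm. w · w√2 = 2.07 m² = 2,070,000 mm², so w ≈ 1209.8 mm and w√2 ≈ 1711.0 mm → P0 = 1210 × 1711 mm.
P1: ⌊1711/2⌋ × 1210 = 855 × 1210 mm
P2: ⌊1210/2⌋ × 855 = 605 × 855 mm
P3: ⌊855/2⌋ × 605 = 427 × 605 mm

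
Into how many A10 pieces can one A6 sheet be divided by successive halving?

Each ISO step halves the sheet: 1 × A6 → 2 × A7 → 4 × A8 → 8 × A9 → …
From A6 to A10 is 4 halving steps: 2^4 = 16.

16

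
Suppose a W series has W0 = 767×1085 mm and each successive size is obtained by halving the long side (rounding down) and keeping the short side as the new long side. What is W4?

W1: ⌊1085/2⌋ × 767 = 542 × 767 mm
W2: ⌊767/2⌋ × 542 = 383 × 542 mm
W3: ⌊542/2⌋ × 383 = 271 × 383 mm
W4: ⌊383/2⌋ × 271 = 191 × 271 mm

191 × 271 mm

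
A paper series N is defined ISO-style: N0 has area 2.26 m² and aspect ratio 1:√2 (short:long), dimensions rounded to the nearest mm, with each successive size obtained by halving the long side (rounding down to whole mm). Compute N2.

Let N0's short side be w mm. w · w√2 = 2.26 m² = 2,260,000 mm², so w ≈ 1264.1 mm and w√2 ≈ 1787.8 mm → N0 = 1264 × 1788 mm.
N1: ⌊1788/2⌋ × 1264 = 894 × 1264 mm
N2: ⌊1264/2⌋ × 894 = 632 × 894 mm

632 × 894 mm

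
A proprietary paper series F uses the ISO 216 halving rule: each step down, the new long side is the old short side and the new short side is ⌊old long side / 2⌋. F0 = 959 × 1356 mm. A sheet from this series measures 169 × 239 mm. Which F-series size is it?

F0: 959 × 1356 mm
F1: 678 × 959 mm
F2: 479 × 678 mm
F3: 339 × 479 mm
F4: 239 × 339 mm
F5: 169 × 239 mm
F6: 119 × 169 mm
→ matches F5.

F5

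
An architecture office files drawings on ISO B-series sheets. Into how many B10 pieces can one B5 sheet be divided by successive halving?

32

Each ISO step halves the sheet: 1 × B5 → 2 × B6 → 4 × B7 → 8 × B8 → …
From B5 to B10 is 5 halving steps: 2^5 = 32.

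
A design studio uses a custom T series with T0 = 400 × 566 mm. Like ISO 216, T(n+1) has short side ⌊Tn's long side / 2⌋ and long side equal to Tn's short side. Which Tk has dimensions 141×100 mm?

T0: 400 × 566 mm
T1: 283 × 400 mm
T2: 200 × 283 mm
T3: 141 × 200 mm
T4: 100 × 141 mm
T5: 70 × 100 mm
→ matches T4.

T4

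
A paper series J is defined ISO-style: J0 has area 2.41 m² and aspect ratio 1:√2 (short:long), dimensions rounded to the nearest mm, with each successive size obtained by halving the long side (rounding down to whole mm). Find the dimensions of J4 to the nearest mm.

326 × 461 mm

Let J0's short side be w mm. w · w√2 = 2.41 m² = 2,410,000 mm², so w ≈ 1305.4 mm and w√2 ≈ 1846.1 mm → J0 = 1305 × 1846 mm.
J1: ⌊1846/2⌋ × 1305 = 923 × 1305 mm
J2: ⌊1305/2⌋ × 923 = 652 × 923 mm
J3: ⌊923/2⌋ × 652 = 461 × 652 mm
J4: ⌊652/2⌋ × 461 = 326 × 461 mm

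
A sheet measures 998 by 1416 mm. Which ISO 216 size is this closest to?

B0 (1000 × 1414 mm)

Aspect ratio 1416/998 ≈ 1.419 — close to the ISO √2 ≈ 1.414.
In the B-series (B0 = 1000 × 1414 mm): B0 = 1000 × 1414 mm.
Off by 4 mm total — nearest standard size.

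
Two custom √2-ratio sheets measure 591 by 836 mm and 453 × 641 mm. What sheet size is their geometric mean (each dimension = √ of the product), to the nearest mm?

Short side: √(591 · 453) = √267723 ≈ 517.4 → 517 mm
Long side: √(836 · 641) = √535876 ≈ 732.0 → 732 mm

517 × 732 mm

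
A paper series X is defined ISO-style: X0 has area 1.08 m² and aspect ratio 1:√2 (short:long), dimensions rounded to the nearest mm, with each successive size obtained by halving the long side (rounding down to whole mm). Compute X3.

309 × 437 mm

Let X0's short side be w mm. w · w√2 = 1.08 m² = 1,080,000 mm², so w ≈ 873.9 mm and w√2 ≈ 1235.9 mm → X0 = 874 × 1236 mm.
X1: ⌊1236/2⌋ × 874 = 618 × 874 mm
X2: ⌊874/2⌋ × 618 = 437 × 618 mm
X3: ⌊618/2⌋ × 437 = 309 × 437 mm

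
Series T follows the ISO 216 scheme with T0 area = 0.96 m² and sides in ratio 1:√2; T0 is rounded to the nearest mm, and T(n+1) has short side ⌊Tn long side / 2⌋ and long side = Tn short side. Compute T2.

412 × 582 mm

Let T0's short side be w mm. w · w√2 = 0.96 m² = 960,000 mm², so w ≈ 823.9 mm and w√2 ≈ 1165.2 mm → T0 = 824 × 1165 mm.
T1: ⌊1165/2⌋ × 824 = 582 × 824 mm
T2: ⌊824/2⌋ × 582 = 412 × 582 mm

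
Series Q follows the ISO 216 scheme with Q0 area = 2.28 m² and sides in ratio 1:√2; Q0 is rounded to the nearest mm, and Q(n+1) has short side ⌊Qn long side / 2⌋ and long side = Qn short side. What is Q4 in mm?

317 × 449 mm

Let Q0's short side be w mm. w · w√2 = 2.28 m² = 2,280,000 mm², so w ≈ 1269.7 mm and w√2 ≈ 1795.7 mm → Q0 = 1270 × 1796 mm.
Q1: ⌊1796/2⌋ × 1270 = 898 × 1270 mm
Q2: ⌊1270/2⌋ × 898 = 635 × 898 mm
Q3: ⌊898/2⌋ × 635 = 449 × 635 mm
Q4: ⌊635/2⌋ × 449 = 317 × 449 mm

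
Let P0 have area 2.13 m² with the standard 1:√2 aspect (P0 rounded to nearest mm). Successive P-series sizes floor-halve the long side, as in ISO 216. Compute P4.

306 × 434 mm

Let P0's short side be w mm. w · w√2 = 2.13 m² = 2,130,000 mm², so w ≈ 1227.2 mm and w√2 ≈ 1735.6 mm → P0 = 1227 × 1736 mm.
P1: ⌊1736/2⌋ × 1227 = 868 × 1227 mm
P2: ⌊1227/2⌋ × 868 = 613 × 868 mm
P3: ⌊868/2⌋ × 613 = 434 × 613 mm
P4: ⌊613/2⌋ × 434 = 306 × 434 mm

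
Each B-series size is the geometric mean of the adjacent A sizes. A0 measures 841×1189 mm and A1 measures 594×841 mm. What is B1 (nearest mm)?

707 × 1000 mm

Short side: √(841 · 594) = √499554 ≈ 706.8 → 707 mm
Long side: √(1189 · 841) = √999949 ≈ 1000.0 → 1000 mm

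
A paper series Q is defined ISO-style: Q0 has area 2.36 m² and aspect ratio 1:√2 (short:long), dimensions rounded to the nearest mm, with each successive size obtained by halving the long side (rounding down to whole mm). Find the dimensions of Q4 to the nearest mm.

323 × 456 mm

Let Q0's short side be w mm. w · w√2 = 2.36 m² = 2,360,000 mm², so w ≈ 1291.8 mm and w√2 ≈ 1826.9 mm → Q0 = 1292 × 1827 mm.
Q1: ⌊1827/2⌋ × 1292 = 913 × 1292 mm
Q2: ⌊1292/2⌋ × 913 = 646 × 913 mm
Q3: ⌊913/2⌋ × 646 = 456 × 646 mm
Q4: ⌊646/2⌋ × 456 = 323 × 456 mm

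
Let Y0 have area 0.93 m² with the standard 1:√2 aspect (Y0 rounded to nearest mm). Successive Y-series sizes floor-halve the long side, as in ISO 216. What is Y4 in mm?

Let Y0's short side be w mm. w · w√2 = 0.93 m² = 930,000 mm², so w ≈ 810.9 mm and w√2 ≈ 1146.8 mm → Y0 = 811 × 1147 mm.
Y1: ⌊1147/2⌋ × 811 = 573 × 811 mm
Y2: ⌊811/2⌋ × 573 = 405 × 573 mm
Y3: ⌊573/2⌋ × 405 = 286 × 405 mm
Y4: ⌊405/2⌋ × 286 = 202 × 286 mm

202 × 286 mm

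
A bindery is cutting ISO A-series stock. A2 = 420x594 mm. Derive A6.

105 × 148 mm

A3: ⌊594/2⌋ × 420 = 297 × 420 mm
A4: ⌊420/2⌋ × 297 = 210 × 297 mm
A5: ⌊297/2⌋ × 210 = 148 × 210 mm
A6: ⌊210/2⌋ × 148 = 105 × 148 mm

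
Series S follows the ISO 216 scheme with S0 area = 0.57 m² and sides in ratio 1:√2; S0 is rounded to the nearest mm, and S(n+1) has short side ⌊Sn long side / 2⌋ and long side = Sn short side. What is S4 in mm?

158 × 224 mm

Let S0's short side be w mm. w · w√2 = 0.57 m² = 570,000 mm², so w ≈ 634.9 mm and w√2 ≈ 897.8 mm → S0 = 635 × 898 mm.
S1: ⌊898/2⌋ × 635 = 449 × 635 mm
S2: ⌊635/2⌋ × 449 = 317 × 449 mm
S3: ⌊449/2⌋ × 317 = 224 × 317 mm
S4: ⌊317/2⌋ × 224 = 158 × 224 mm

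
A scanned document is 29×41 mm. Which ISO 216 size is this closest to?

C10 (28 × 40 mm)

Aspect ratio 41/29 ≈ 1.414 — close to the ISO √2 ≈ 1.414.
In the C-series (envelope sizes, between A and B): C10 = 28 × 40 mm.
Off by 2 mm total — nearest standard size.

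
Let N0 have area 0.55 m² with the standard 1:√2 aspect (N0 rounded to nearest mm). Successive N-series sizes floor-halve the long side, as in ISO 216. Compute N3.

220 × 312 mm

Let N0's short side be w mm. w · w√2 = 0.55 m² = 550,000 mm², so w ≈ 623.6 mm and w√2 ≈ 881.9 mm → N0 = 624 × 882 mm.
N1: ⌊882/2⌋ × 624 = 441 × 624 mm
N2: ⌊624/2⌋ × 441 = 312 × 441 mm
N3: ⌊441/2⌋ × 312 = 220 × 312 mm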